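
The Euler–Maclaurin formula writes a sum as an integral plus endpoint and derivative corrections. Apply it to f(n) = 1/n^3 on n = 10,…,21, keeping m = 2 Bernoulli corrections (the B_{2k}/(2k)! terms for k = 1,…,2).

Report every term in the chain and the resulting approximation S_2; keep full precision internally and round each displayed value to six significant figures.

S_2 ≈ 0.00444384

Integral: ∫_10^21 1/x^3 dx = 0.00386621.
½[f(10) + f(21)] = ½[0.00100000 + 0.000107980] = 0.000553990.
So far: 0.00442020.
Correction k=1: B_{2}/2! · (f^{(1)}(21) − f^{(1)}(10)) = 1/12 · (-1.54257e-05 − (-0.000300000)) = 2.37145e-05.
Running total after k=1: 0.00444392.
Correction k=2: B_{4}/4! · (f^{(3)}(21) − f^{(3)}(10)) = −1/720 · (-6.99577e-07 − (-6.00000e-05)) = -8.23617e-08.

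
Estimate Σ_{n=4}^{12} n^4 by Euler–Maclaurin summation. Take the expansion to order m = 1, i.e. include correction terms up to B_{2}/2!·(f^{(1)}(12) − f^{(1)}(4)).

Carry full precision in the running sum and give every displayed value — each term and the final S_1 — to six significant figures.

S_1 ≈ 60612.3

The integral term ∫_4^12 x^4 dx = 49561.6.
½[f(4) + f(12)] = ½[256.000 + 20736.0] = 10496.0.
Integral + boundary = 60057.6.
Correction k=1: B_{2}/2! · (f^{(1)}(12) − f^{(1)}(4)) = 1/12 · (6912.00 − 256.000) = 554.667.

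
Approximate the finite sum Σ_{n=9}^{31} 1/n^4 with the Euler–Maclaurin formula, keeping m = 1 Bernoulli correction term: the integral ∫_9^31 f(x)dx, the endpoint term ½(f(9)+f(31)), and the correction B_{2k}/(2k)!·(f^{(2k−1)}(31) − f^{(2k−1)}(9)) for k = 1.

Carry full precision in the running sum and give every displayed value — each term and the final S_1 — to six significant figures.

∫_9^31 1/x^4 dx evaluates to 0.000446058.
Endpoint term: (f(9) + f(31))/2 = (0.000152416 + 1.08281e-06)/2 = 7.67493e-05.
Running total after boundary: 0.000522808.
Correction k=1: B_{2}/2! · (f^{(1)}(31) − f^{(1)}(9)) = 1/12 · (-1.39718e-07 − (-6.77404e-05)) = 5.63339e-06.

S_1 ≈ 0.000528441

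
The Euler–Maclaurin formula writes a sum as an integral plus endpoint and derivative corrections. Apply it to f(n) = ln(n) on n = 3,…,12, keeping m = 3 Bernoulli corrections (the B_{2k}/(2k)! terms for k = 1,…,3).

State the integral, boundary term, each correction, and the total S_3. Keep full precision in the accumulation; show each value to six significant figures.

Integral: ∫_3^12 ln(x) dx = 17.5230.
½[f(3) + f(12)] = ½[1.09861 + 2.48491] = 1.79176.
Integral + boundary = 19.3148.
Correction k=1: B_{2}/2! · (f^{(1)}(12) − f^{(1)}(3)) = 1/12 · (0.0833333 − 0.333333) = -0.0208333.
After k=1: 19.2940.
Correction k=2: B_{4}/4! · (f^{(3)}(12) − f^{(3)}(3)) = −1/720 · (0.00115741 − 0.0740741) = 0.000101273.
After k=2: 19.2941.
Correction k=3: B_{6}/6! · (f^{(5)}(12) − f^{(5)}(3)) = 1/30240 · (9.64506e-05 − 0.0987654) = -3.26286e-06.

S_3 ≈ 19.2941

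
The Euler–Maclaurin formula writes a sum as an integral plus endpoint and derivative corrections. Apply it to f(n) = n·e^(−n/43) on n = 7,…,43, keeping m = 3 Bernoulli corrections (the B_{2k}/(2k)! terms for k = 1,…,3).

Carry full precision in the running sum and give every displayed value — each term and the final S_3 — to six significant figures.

S_3 ≈ 477.410

The integral term ∫_7^43 x·e^(−x/43) dx = 466.585.
Boundary: ½(f(7) + f(43)) = ½(5.94838 + 15.8188) = 10.8836.
Integral + boundary = 477.469.
k=1: B_{2}/(2)! × [f^{(1)}(43) − f^{(1)}(7)] = 1/12 × (0.00000 − 0.711435) = -0.0592862.
Running total after k=1: 477.410.
k=2: B_{4}/(4)! × [f^{(3)}(43) − f^{(3)}(7)] = −1/720 × (0.000397923 − 0.00130393) = 1.25835e-06.
Running total after k=2: 477.410.
k=3: B_{6}/(6)! × [f^{(5)}(43) − f^{(5)}(7)] = 1/30240 × (4.30419e-07 − 1.20233e-06) = -2.55260e-11.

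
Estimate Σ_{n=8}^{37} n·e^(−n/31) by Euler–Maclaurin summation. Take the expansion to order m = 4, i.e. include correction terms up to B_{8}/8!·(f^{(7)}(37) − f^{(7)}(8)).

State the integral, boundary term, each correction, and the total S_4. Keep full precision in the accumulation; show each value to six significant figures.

The integral term ∫_8^37 x·e^(−x/31) dx = 294.980.
Boundary: ½(f(8) + f(37)) = ½(6.18036 + 11.2163) = 8.69834.
Running total after boundary: 303.679.
k=1: B_{2}/(2)! × [f^{(1)}(37) − f^{(1)}(8)] = 1/12 × (-0.0586730 − 0.573179) = -0.0526543.
After k=1: 303.626.
k=2: B_{4}/(4)! × [f^{(3)}(37) − f^{(3)}(8)] = −1/720 × (0.000569838 − 0.00220423) = 2.27000e-06.
After k=2: 303.626.
k=3: B_{6}/(6)! × [f^{(5)}(37) − f^{(5)}(8)] = 1/30240 × (1.24946e-06 − 3.96673e-06) = -8.98569e-11.
After k=3: 303.626.
k=4: B_{8}/(8)! × [f^{(7)}(37) − f^{(7)}(8)] = −1/1209600 × (1.98330e-09 − 5.86865e-09) = 3.21209e-15.

S_4 ≈ 303.626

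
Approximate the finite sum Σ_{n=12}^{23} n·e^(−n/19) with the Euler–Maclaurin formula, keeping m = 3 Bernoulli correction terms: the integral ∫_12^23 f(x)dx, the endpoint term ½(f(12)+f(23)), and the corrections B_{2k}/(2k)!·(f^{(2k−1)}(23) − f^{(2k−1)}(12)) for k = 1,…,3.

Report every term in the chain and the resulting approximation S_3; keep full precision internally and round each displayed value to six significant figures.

S_3 ≈ 81.9619

The integral term ∫_12^23 x·e^(−x/19) dx = 75.3654.
Endpoint term: (f(12) + f(23))/2 = (6.38102 + 6.85493)/2 = 6.61797.
So far: 81.9834.
k=1: B_{2}/(2)! × [f^{(1)}(23) − f^{(1)}(12)] = 1/12 × (-0.0627453 − 0.195908) = -0.0215545.
After k=1: 81.9619.
k=2: B_{4}/(4)! × [f^{(3)}(23) − f^{(3)}(12)] = −1/720 × (0.00147738 − 0.00348867) = 2.79346e-06.
After k=2: 81.9619.
k=3: B_{6}/(6)! × [f^{(5)}(23) − f^{(5)}(12)] = 1/30240 × (8.66642e-06 − 1.78246e-05) = -3.02849e-10.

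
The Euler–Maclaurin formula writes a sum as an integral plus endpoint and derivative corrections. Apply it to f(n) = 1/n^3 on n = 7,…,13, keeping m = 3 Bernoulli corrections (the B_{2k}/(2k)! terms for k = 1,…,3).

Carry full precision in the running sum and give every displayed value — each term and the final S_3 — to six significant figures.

S_3 ≈ 0.00902550

Integral: ∫_7^13 1/x^3 dx = 0.00724550.
½[f(7) + f(13)] = ½[0.00291545 + 0.000455166] = 0.00168531.
Running total after boundary: 0.00893081.
Order-1 term: 1/12 · (-0.000105038 − (-0.00124948)) = 9.53701e-05.
Running total after k=1: 0.00902618.
Order-2 term: −1/720 · (-1.24306e-05 − (-0.000509992)) = -6.91057e-07.
Running total after k=2: 0.00902549.
Order-3 term: 1/30240 · (-3.08925e-06 − (-0.000437136)) = 1.43534e-08.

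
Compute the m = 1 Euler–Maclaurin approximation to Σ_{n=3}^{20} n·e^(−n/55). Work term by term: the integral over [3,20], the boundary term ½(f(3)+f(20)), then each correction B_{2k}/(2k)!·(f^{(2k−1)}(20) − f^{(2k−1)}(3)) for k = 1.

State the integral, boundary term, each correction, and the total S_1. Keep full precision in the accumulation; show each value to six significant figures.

The integral term ∫_3^20 x·e^(−x/55) dx = 153.192.
Boundary: ½(f(3) + f(20)) = ½(2.84075 + 13.9029) = 8.37181.
So far: 161.563.
Order-1 term: 1/12 · (0.442364 − 0.895266) = -0.0377418.

S_1 ≈ 161.526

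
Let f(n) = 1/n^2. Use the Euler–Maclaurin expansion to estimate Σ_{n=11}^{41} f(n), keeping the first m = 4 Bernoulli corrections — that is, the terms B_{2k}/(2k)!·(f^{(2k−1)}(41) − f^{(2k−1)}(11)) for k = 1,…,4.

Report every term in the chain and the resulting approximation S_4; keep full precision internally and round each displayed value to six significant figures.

S_4 ≈ 0.0710711

∫_11^41 1/x^2 dx evaluates to 0.0665188.
½[f(11) + f(41)] = ½[0.00826446 + 0.000594884] = 0.00442967.
Running total after boundary: 0.0709485.
Order-1 term: 1/12 · (-2.90187e-05 − (-0.00150263)) = 0.000122801.
After k=1: 0.0710713.
Order-2 term: −1/720 · (-2.07153e-07 − (-0.000149021)) = -2.06686e-07.
After k=2: 0.0710711.
Order-3 term: 1/30240 · (-3.69697e-09 − (-3.69474e-05)) = 1.22168e-09.
After k=3: 0.0710711.
Order-4 term: −1/1209600 · (-1.23159e-10 − (-1.70996e-05)) = -1.41365e-11.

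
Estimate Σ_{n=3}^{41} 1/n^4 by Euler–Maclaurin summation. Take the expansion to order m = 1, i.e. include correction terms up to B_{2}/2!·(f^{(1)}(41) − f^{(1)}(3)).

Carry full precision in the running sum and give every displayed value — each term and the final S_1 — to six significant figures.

S_1 ≈ 0.0198856

Integral: ∫_3^41 1/x^4 dx = 0.0123408.
Boundary: ½(f(3) + f(41)) = ½(0.0123457 + 3.53887e-07) = 0.00617302.
So far: 0.0185139.
Order-1 term: 1/12 · (-3.45256e-08 − (-0.0164609)) = 0.00137174.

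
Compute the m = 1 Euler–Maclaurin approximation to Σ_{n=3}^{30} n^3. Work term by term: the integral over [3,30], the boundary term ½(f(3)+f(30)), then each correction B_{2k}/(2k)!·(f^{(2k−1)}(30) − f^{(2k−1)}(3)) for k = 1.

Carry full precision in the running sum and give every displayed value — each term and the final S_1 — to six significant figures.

S_1 ≈ 216216

The integral term ∫_3^30 x^3 dx = 202480.
Boundary: ½(f(3) + f(30)) = ½(27.0000 + 27000.0) = 13513.5.
So far: 215993.
k=1: B_{2}/(2)! × [f^{(1)}(30) − f^{(1)}(3)] = 1/12 × (2700.00 − 27.0000) = 222.750.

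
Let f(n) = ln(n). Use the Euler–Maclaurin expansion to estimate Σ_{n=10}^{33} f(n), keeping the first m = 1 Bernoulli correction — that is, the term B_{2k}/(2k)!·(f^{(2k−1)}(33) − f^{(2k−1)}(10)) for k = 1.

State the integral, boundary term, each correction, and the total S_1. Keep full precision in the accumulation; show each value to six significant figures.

S_1 ≈ 72.2526

∫_10^33 ln(x) dx evaluates to 69.3589.
½[f(10) + f(33)] = ½[2.30259 + 3.49651] = 2.89955.
Running total after boundary: 72.2584.
k=1: B_{2}/(2)! × [f^{(1)}(33) − f^{(1)}(10)] = 1/12 × (0.0303030 − 0.100000) = -0.00580808.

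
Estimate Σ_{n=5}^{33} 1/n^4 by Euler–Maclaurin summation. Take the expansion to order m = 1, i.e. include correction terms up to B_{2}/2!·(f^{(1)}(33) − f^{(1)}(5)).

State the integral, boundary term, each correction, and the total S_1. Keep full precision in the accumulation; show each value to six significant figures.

The integral term ∫_5^33 1/x^4 dx = 0.00265739.
½[f(5) + f(33)] = ½[0.00160000 + 8.43226e-07] = 0.000800422.
Running total after boundary: 0.00345781.
Order-1 term: 1/12 · (-1.02209e-07 − (-0.00128000)) = 0.000106658.

S_1 ≈ 0.00356447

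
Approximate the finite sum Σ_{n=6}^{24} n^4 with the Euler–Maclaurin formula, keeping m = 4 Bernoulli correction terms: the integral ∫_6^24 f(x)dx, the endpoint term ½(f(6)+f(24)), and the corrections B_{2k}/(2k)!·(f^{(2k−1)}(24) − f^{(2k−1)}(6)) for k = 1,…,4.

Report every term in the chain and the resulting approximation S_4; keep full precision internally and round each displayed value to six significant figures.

S_4 ≈ 1.76204e+06

∫_6^24 x^4 dx evaluates to 1.59097e+06.
Boundary: ½(f(6) + f(24)) = ½(1296.00 + 331776) = 166536.
Integral + boundary = 1.75751e+06.
k=1: B_{2}/(2)! × [f^{(1)}(24) − f^{(1)}(6)] = 1/12 × (55296.0 − 864.000) = 4536.00.
Partial sum through k=1: 1.76204e+06.
k=2: B_{4}/(4)! × [f^{(3)}(24) − f^{(3)}(6)] = −1/720 × (576.000 − 144.000) = -0.600000.
Partial sum through k=2: 1.76204e+06.
k=3: B_{6}/(6)! × [f^{(5)}(24) − f^{(5)}(6)] = 1/30240 × (0.00000 − 0.00000) = 0.00000.
Partial sum through k=3: 1.76204e+06.
k=4: B_{8}/(8)! × [f^{(7)}(24) − f^{(7)}(6)] = −1/1209600 × (0.00000 − 0.00000) = 0.00000.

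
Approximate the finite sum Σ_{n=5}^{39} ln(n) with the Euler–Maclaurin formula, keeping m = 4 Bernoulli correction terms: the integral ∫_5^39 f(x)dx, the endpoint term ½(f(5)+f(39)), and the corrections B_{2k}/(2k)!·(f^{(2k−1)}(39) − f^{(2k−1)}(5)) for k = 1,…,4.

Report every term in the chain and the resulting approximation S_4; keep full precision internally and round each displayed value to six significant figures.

The integral term ∫_5^39 ln(x) dx = 100.832.
Boundary: ½(f(5) + f(39)) = ½(1.60944 + 3.66356) = 2.63650.
So far: 103.468.
Correction k=1: B_{2}/2! · (f^{(1)}(39) − f^{(1)}(5)) = 1/12 · (0.0256410 − 0.200000) = -0.0145299.
After k=1: 103.454.
Correction k=2: B_{4}/4! · (f^{(3)}(39) − f^{(3)}(5)) = −1/720 · (3.37160e-05 − 0.0160000) = 2.21754e-05.
After k=2: 103.454.
Correction k=3: B_{6}/6! · (f^{(5)}(39) − f^{(5)}(5)) = 1/30240 · (2.66004e-07 − 0.00768000) = -2.53959e-07.
After k=3: 103.454.
Correction k=4: B_{8}/8! · (f^{(7)}(39) − f^{(7)}(5)) = −1/1209600 · (5.24663e-09 − 0.00921600) = 7.61904e-09.

S_4 ≈ 103.454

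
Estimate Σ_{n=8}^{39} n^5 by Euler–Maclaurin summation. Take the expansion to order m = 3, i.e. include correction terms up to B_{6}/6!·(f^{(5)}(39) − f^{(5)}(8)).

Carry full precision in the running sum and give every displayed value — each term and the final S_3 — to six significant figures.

Integral: ∫_8^39 x^5 dx = 5.86414e+08.
½[f(8) + f(39)] = ½[32768.0 + 9.02242e+07] = 4.51285e+07.
Running total after boundary: 6.31542e+08.
Order-1 term: 1/12 · (1.15672e+07 − 20480.0) = 962227.
After k=1: 6.32504e+08.
Order-2 term: −1/720 · (91260.0 − 3840.00) = -121.417.
After k=2: 6.32504e+08.
Order-3 term: 1/30240 · (120.000 − 120.000) = 0.00000.

S_3 ≈ 6.32504e+08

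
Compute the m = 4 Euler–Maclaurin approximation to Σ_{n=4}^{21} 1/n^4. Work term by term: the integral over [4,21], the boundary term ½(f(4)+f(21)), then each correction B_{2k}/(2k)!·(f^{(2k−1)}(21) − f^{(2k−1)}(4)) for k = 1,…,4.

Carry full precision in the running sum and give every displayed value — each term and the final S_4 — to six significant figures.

S_4 ≈ 0.00744403

Integral: ∫_4^21 1/x^4 dx = 0.00517234.
Endpoint term: (f(4) + f(21))/2 = (0.00390625 + 5.14189e-06)/2 = 0.00195570.
Integral + boundary = 0.00712804.
Order-1 term: 1/12 · (-9.79408e-07 − (-0.00390625)) = 0.000325439.
Partial sum through k=1: 0.00745348.
Order-2 term: −1/720 · (-6.66264e-08 − (-0.00732422)) = -1.01724e-05.
Partial sum through k=2: 0.00744330.
Order-3 term: 1/30240 · (-8.46049e-09 − (-0.0256348)) = 8.47710e-07.
Partial sum through k=3: 0.00744415.
Order-4 term: −1/1209600 · (-1.72663e-09 − (-0.144196)) = -1.19209e-07.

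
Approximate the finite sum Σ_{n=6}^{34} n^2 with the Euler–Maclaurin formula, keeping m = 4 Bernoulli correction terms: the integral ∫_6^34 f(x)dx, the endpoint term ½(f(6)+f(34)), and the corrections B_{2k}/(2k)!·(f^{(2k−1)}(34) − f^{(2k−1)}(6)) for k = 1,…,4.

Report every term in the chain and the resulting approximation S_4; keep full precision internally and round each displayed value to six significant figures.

Integral: ∫_6^34 x^2 dx = 13029.3.
Endpoint term: (f(6) + f(34))/2 = (36.0000 + 1156.00)/2 = 596.000.
Running total after boundary: 13625.3.
Order-1 term: 1/12 · (68.0000 − 12.0000) = 4.66667.
Running total after k=1: 13630.0.
Order-2 term: −1/720 · (0.00000 − 0.00000) = 0.00000.
Running total after k=2: 13630.0.
Order-3 term: 1/30240 · (0.00000 − 0.00000) = 0.00000.
Running total after k=3: 13630.0.
Order-4 term: −1/1209600 · (0.00000 − 0.00000) = 0.00000.

S_4 ≈ 13630.0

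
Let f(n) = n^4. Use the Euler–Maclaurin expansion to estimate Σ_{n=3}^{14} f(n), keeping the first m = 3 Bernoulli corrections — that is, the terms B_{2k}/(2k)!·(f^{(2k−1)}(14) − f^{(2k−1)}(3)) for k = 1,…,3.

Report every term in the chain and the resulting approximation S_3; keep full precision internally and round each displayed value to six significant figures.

∫_3^14 x^4 dx evaluates to 107516.
½[f(3) + f(14)] = ½[81.0000 + 38416.0] = 19248.5.
Integral + boundary = 126765.
Order-1 term: 1/12 · (10976.0 − 108.000) = 905.667.
Running total after k=1: 127670.
Order-2 term: −1/720 · (336.000 − 72.0000) = -0.366667.
Running total after k=2: 127670.
Order-3 term: 1/30240 · (0.00000 − 0.00000) = 0.00000.

S_3 ≈ 127670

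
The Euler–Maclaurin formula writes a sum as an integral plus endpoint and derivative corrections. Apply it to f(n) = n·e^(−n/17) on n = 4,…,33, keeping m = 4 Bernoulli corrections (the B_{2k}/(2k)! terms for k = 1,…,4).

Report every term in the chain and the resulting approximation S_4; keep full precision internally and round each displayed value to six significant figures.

∫_4^33 x·e^(−x/17) dx evaluates to 160.146.
Boundary: ½(f(4) + f(33)) = ½(3.16135 + 4.73665) = 3.94900.
So far: 164.095.
k=1: B_{2}/(2)! × [f^{(1)}(33) − f^{(1)}(4)] = 1/12 × (-0.135092 − 0.604376) = -0.0616223.
After k=1: 164.033.
k=2: B_{4}/(4)! × [f^{(3)}(33) − f^{(3)}(4)] = −1/720 × (0.000525876 − 0.00756074) = 9.77064e-06.
After k=2: 164.033.
k=3: B_{6}/(6)! × [f^{(5)}(33) − f^{(5)}(4)] = 1/30240 × (5.25674e-06 − 4.50872e-05) = -1.31715e-09.
After k=3: 164.033.
k=4: B_{8}/(8)! × [f^{(7)}(33) − f^{(7)}(4)] = −1/1209600 × (3.00825e-08 − 2.21497e-07) = 1.58246e-13.

S_4 ≈ 164.033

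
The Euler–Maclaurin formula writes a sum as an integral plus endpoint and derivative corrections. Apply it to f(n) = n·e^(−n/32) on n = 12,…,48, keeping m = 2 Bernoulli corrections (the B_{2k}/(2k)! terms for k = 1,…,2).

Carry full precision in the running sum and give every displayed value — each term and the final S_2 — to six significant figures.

S_2 ≈ 405.924

The integral term ∫_12^48 x·e^(−x/32) dx = 396.490.
Endpoint term: (f(12) + f(48))/2 = (8.24747 + 10.7102)/2 = 9.47886.
So far: 405.969.
k=1: B_{2}/(2)! × [f^{(1)}(48) − f^{(1)}(12)] = 1/12 × (-0.111565 − 0.429556) = -0.0450934.
Partial sum through k=1: 405.924.
k=2: B_{4}/(4)! × [f^{(3)}(48) − f^{(3)}(12)] = −1/720 × (0.000326851 − 0.00176185) = 1.99305e-06.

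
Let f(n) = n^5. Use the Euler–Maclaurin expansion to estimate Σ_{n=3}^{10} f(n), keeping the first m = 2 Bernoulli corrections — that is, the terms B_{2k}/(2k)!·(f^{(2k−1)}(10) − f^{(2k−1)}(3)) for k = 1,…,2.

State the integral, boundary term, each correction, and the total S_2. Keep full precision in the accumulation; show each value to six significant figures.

S_2 ≈ 220792

∫_3^10 x^5 dx evaluates to 166545.
Boundary: ½(f(3) + f(10)) = ½(243.000 + 100000) = 50121.5.
Integral + boundary = 216667.
k=1: B_{2}/(2)! × [f^{(1)}(10) − f^{(1)}(3)] = 1/12 × (50000.0 − 405.000) = 4132.92.
Running total after k=1: 220800.
k=2: B_{4}/(4)! × [f^{(3)}(10) − f^{(3)}(3)] = −1/720 × (6000.00 − 540.000) = -7.58333.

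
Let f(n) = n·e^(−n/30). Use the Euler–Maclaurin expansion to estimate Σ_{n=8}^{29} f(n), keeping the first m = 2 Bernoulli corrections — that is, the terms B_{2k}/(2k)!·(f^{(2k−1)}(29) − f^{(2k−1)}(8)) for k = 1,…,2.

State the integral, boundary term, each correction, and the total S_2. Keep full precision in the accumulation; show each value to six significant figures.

S_2 ≈ 208.474

∫_8^29 x·e^(−x/30) dx evaluates to 199.941.
Endpoint term: (f(8) + f(29))/2 = (6.12743 + 11.0301)/2 = 8.57877.
Integral + boundary = 208.520.
Correction k=1: B_{2}/2! · (f^{(1)}(29) − f^{(1)}(8)) = 1/12 · (0.0126783 − 0.561681) = -0.0457502.
Running total after k=1: 208.474.
Correction k=2: B_{4}/4! · (f^{(3)}(29) − f^{(3)}(8)) = −1/720 · (0.000859306 − 0.00232615) = 2.03729e-06.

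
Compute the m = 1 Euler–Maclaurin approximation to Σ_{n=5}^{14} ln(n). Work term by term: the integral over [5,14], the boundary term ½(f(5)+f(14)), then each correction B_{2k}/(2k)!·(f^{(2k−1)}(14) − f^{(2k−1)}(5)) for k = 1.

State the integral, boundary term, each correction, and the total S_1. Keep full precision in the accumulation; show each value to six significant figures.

S_1 ≈ 22.0131

Integral: ∫_5^14 ln(x) dx = 19.8996.
Boundary: ½(f(5) + f(14)) = ½(1.60944 + 2.63906) = 2.12425.
So far: 22.0239.
Correction k=1: B_{2}/2! · (f^{(1)}(14) − f^{(1)}(5)) = 1/12 · (0.0714286 − 0.200000) = -0.0107143.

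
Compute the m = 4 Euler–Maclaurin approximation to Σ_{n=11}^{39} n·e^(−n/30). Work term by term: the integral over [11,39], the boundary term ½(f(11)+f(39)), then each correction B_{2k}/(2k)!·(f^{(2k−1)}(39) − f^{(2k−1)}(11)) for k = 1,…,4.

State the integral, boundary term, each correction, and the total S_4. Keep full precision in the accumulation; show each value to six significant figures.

∫_11^39 x·e^(−x/30) dx evaluates to 288.299.
½[f(11) + f(39)] = ½[7.62345 + 10.6287] = 9.12609.
Integral + boundary = 297.425.
Correction k=1: B_{2}/2! · (f^{(1)}(39) − f^{(1)}(11)) = 1/12 · (-0.0817595 − 0.438926) = -0.0433904.
Running total after k=1: 297.382.
Correction k=2: B_{4}/4! · (f^{(3)}(39) − f^{(3)}(11)) = −1/720 · (0.000514782 − 0.00202779) = 2.10139e-06.
Running total after k=2: 297.382.
Correction k=3: B_{6}/6! · (f^{(5)}(39) − f^{(5)}(11)) = 1/30240 · (1.24490e-06 − 3.96431e-06) = -8.99275e-11.
Running total after k=3: 297.382.
Correction k=4: B_{8}/8! · (f^{(7)}(39) − f^{(7)}(11)) = −1/1209600 · (2.13091e-09 − 6.30613e-09) = 3.45174e-15.

S_4 ≈ 297.382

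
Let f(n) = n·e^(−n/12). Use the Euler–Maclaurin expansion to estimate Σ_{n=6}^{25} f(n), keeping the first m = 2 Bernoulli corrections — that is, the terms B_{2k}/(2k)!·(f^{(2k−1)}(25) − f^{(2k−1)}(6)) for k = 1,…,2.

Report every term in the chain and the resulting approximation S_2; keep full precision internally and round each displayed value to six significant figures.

S_2 ≈ 79.0657

∫_6^25 x·e^(−x/12) dx evaluates to 75.7262.
Boundary: ½(f(6) + f(25)) = ½(3.63918 + 3.11286) = 3.37602.
Integral + boundary = 79.1022.
Order-1 term: 1/12 · (-0.134891 − 0.303265) = -0.0365130.
Running total after k=1: 79.0657.
Order-2 term: −1/720 · (0.000792627 − 0.0105300) = 1.35242e-05.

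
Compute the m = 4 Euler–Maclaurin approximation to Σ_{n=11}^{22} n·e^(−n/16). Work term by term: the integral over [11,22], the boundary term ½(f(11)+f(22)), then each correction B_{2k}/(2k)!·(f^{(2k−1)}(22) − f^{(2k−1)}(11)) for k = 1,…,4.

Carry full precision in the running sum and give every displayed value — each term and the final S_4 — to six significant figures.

Integral: ∫_11^22 x·e^(−x/16) dx = 63.4968.
Endpoint term: (f(11) + f(22))/2 = (5.53115 + 5.56247)/2 = 5.54681.
Running total after boundary: 69.0436.
Order-1 term: 1/12 · (-0.0948148 − 0.157135) = -0.0209958.
Running total after k=1: 69.0226.
Order-2 term: −1/720 · (0.00160494 − 0.00454218) = 4.07950e-06.
Running total after k=2: 69.0226.
Order-3 term: 1/30240 · (1.39853e-05 − 3.30881e-05) = -6.31705e-10.
Running total after k=3: 69.0226.
Order-4 term: −1/1209600 · (8.47711e-08 − 1.89193e-07) = 8.63273e-14.

S_4 ≈ 69.0226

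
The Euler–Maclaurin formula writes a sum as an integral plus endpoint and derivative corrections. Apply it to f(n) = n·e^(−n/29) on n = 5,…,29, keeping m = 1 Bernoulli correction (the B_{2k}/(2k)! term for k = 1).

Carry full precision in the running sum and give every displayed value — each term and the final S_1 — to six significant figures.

S_1 ≈ 218.455

∫_5^29 x·e^(−x/29) dx evaluates to 211.075.
½[f(5) + f(29)] = ½[4.20815 + 10.6685] = 7.43833.
Running total after boundary: 218.513.
Order-1 term: 1/12 · (0.00000 − 0.696522) = -0.0580435.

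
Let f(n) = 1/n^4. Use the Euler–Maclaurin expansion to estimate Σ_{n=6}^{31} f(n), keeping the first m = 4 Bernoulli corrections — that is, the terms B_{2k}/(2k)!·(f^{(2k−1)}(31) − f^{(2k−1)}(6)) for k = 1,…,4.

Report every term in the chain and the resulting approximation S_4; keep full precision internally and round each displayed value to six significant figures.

S_4 ≈ 0.00196065

Integral: ∫_6^31 1/x^4 dx = 0.00153202.
Endpoint term: (f(6) + f(31))/2 = (0.000771605 + 1.08281e-06)/2 = 0.000386344.
So far: 0.00191836.
Correction k=1: B_{2}/2! · (f^{(1)}(31) − f^{(1)}(6)) = 1/12 · (-1.39718e-07 − (-0.000514403)) = 4.28553e-05.
Partial sum through k=1: 0.00196122.
Correction k=2: B_{4}/4! · (f^{(3)}(31) − f^{(3)}(6)) = −1/720 · (-4.36164e-09 − (-0.000428669)) = -5.95368e-07.
Partial sum through k=2: 0.00196062.
Correction k=3: B_{6}/6! · (f^{(5)}(31) − f^{(5)}(6)) = 1/30240 · (-2.54164e-10 − (-0.000666819)) = 2.20509e-08.
Partial sum through k=3: 0.00196065.
Correction k=4: B_{8}/8! · (f^{(7)}(31) − f^{(7)}(6)) = −1/1209600 · (-2.38031e-11 − (-0.00166705)) = -1.37818e-09.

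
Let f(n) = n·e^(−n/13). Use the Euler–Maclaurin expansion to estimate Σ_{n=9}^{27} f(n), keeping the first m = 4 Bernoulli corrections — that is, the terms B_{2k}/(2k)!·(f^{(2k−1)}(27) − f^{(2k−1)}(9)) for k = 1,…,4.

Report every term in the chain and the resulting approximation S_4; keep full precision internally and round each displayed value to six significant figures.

S_4 ≈ 81.8758

Integral: ∫_9^27 x·e^(−x/13) dx = 77.9562.
Boundary: ½(f(9) + f(27)) = ½(4.50378 + 3.38351) = 3.94364.
So far: 81.8998.
Order-1 term: 1/12 · (-0.134955 − 0.153975) = -0.0240775.
Partial sum through k=1: 81.8758.
Order-2 term: −1/720 · (0.000684471 − 0.00683323) = 8.53994e-06.
Partial sum through k=2: 81.8758.
Order-3 term: 1/30240 · (1.28254e-05 − 7.54755e-05) = -2.07176e-09.
Partial sum through k=3: 81.8758.
Order-4 term: −1/1209600 · (1.27815e-07 − 6.53951e-07) = 4.34967e-13.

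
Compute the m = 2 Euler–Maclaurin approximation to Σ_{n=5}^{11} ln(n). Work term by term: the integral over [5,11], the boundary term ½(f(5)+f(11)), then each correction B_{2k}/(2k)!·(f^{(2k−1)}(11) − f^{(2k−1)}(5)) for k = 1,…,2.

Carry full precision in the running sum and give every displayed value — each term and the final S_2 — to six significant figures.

S_2 ≈ 14.3243

The integral term ∫_5^11 ln(x) dx = 12.3297.
Boundary: ½(f(5) + f(11)) = ½(1.60944 + 2.39790) = 2.00367.
Integral + boundary = 14.3333.
Correction k=1: B_{2}/2! · (f^{(1)}(11) − f^{(1)}(5)) = 1/12 · (0.0909091 − 0.200000) = -0.00909091.
Running total after k=1: 14.3242.
Correction k=2: B_{4}/4! · (f^{(3)}(11) − f^{(3)}(5)) = −1/720 · (0.00150263 − 0.0160000) = 2.01352e-05.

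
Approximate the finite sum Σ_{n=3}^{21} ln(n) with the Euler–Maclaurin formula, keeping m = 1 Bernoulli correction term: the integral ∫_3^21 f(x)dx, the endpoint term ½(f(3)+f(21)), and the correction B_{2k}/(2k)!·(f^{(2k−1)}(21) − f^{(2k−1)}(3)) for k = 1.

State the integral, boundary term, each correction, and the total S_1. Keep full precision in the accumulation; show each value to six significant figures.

The integral term ∫_3^21 ln(x) dx = 42.6391.
½[f(3) + f(21)] = ½[1.09861 + 3.04452] = 2.07157.
So far: 44.7107.
Order-1 term: 1/12 · (0.0476190 − 0.333333) = -0.0238095.

S_1 ≈ 44.6869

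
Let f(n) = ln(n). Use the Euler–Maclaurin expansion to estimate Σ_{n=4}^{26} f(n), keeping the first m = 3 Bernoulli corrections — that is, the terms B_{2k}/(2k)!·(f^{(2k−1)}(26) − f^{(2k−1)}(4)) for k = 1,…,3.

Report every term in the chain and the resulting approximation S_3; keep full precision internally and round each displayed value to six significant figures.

S_3 ≈ 59.4699

The integral term ∫_4^26 ln(x) dx = 57.1653.
½[f(4) + f(26)] = ½[1.38629 + 3.25810] = 2.32220.
So far: 59.4875.
Correction k=1: B_{2}/2! · (f^{(1)}(26) − f^{(1)}(4)) = 1/12 · (0.0384615 − 0.250000) = -0.0176282.
Partial sum through k=1: 59.4699.
Correction k=2: B_{4}/4! · (f^{(3)}(26) − f^{(3)}(4)) = −1/720 · (0.000113792 − 0.0312500) = 4.32447e-05.
Partial sum through k=2: 59.4699.
Correction k=3: B_{6}/6! · (f^{(5)}(26) − f^{(5)}(4)) = 1/30240 · (2.01997e-06 − 0.0234375) = -7.74983e-07.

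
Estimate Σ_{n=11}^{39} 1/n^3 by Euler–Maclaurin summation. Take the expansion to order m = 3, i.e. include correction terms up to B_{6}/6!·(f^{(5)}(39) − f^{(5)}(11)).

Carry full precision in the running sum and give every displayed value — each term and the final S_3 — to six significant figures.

S_3 ≈ 0.00420451

∫_11^39 1/x^3 dx evaluates to 0.00380350.
Boundary: ½(f(11) + f(39)) = ½(0.000751315 + 1.68580e-05) = 0.000384086.
So far: 0.00418759.
Order-1 term: 1/12 · (-1.29677e-06 − (-0.000204904)) = 1.69673e-05.
After k=1: 0.00420455.
Order-2 term: −1/720 · (-1.70515e-08 − (-3.38684e-05)) = -4.70158e-08.
After k=2: 0.00420451.
Order-3 term: 1/30240 · (-4.70851e-10 − (-1.17560e-05)) = 3.88741e-10.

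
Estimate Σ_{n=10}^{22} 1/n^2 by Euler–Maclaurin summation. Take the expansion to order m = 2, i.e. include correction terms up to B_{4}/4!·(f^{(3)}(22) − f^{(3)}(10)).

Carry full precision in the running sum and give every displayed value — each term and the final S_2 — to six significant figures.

The integral term ∫_10^22 1/x^2 dx = 0.0545455.
Boundary: ½(f(10) + f(22)) = ½(0.0100000 + 0.00206612) = 0.00603306.
Integral + boundary = 0.0605785.
Order-1 term: 1/12 · (-0.000187829 − (-0.00200000)) = 0.000151014.
Partial sum through k=1: 0.0607295.
Order-2 term: −1/720 · (-4.65691e-06 − (-0.000240000)) = -3.26865e-07.

S_2 ≈ 0.0607292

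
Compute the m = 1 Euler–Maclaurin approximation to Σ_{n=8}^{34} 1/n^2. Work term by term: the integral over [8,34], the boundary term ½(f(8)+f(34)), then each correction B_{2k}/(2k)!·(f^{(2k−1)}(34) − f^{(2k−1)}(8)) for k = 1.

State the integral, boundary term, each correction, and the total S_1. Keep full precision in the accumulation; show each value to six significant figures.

S_1 ≈ 0.104155

∫_8^34 1/x^2 dx evaluates to 0.0955882.
½[f(8) + f(34)] = ½[0.0156250 + 0.000865052] = 0.00824503.
Running total after boundary: 0.103833.
Correction k=1: B_{2}/2! · (f^{(1)}(34) − f^{(1)}(8)) = 1/12 · (-5.08854e-05 − (-0.00390625)) = 0.000321280.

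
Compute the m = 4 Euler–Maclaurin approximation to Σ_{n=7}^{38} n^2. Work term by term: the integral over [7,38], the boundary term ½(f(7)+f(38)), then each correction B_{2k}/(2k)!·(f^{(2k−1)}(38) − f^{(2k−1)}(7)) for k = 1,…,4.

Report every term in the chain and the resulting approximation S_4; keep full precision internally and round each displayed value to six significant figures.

S_4 ≈ 18928.0

Integral: ∫_7^38 x^2 dx = 18176.3.
½[f(7) + f(38)] = ½[49.0000 + 1444.00] = 746.500.
Integral + boundary = 18922.8.
Correction k=1: B_{2}/2! · (f^{(1)}(38) − f^{(1)}(7)) = 1/12 · (76.0000 − 14.0000) = 5.16667.
Partial sum through k=1: 18928.0.
Correction k=2: B_{4}/4! · (f^{(3)}(38) − f^{(3)}(7)) = −1/720 · (0.00000 − 0.00000) = 0.00000.
Partial sum through k=2: 18928.0.
Correction k=3: B_{6}/6! · (f^{(5)}(38) − f^{(5)}(7)) = 1/30240 · (0.00000 − 0.00000) = 0.00000.
Partial sum through k=3: 18928.0.
Correction k=4: B_{8}/8! · (f^{(7)}(38) − f^{(7)}(7)) = −1/1209600 · (0.00000 − 0.00000) = 0.00000.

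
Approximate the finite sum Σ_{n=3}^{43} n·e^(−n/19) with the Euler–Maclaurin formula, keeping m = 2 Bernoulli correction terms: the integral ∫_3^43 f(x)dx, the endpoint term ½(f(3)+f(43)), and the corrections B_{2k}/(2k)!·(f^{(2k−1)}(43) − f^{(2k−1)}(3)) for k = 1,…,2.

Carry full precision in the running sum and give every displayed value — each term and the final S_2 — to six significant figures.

∫_3^43 x·e^(−x/19) dx evaluates to 234.409.
Boundary: ½(f(3) + f(43)) = ½(2.56182 + 4.47292) = 3.51737.
Integral + boundary = 237.927.
Order-1 term: 1/12 · (-0.131396 − 0.719107) = -0.0708752.
Running total after k=1: 237.856.
Order-2 term: −1/720 · (0.000212320 − 0.00672295) = 9.04255e-06.

S_2 ≈ 237.856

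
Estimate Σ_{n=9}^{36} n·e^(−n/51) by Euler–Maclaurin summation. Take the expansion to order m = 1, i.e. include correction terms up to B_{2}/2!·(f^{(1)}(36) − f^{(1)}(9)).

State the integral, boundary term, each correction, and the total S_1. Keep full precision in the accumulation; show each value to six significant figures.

S_1 ≈ 387.150

∫_9^36 x·e^(−x/51) dx evaluates to 374.538.
Endpoint term: (f(9) + f(36))/2 = (7.54401 + 17.7722)/2 = 12.6581.
Integral + boundary = 387.196.
k=1: B_{2}/(2)! × [f^{(1)}(36) − f^{(1)}(9)] = 1/12 × (0.145198 − 0.690302) = -0.0454253.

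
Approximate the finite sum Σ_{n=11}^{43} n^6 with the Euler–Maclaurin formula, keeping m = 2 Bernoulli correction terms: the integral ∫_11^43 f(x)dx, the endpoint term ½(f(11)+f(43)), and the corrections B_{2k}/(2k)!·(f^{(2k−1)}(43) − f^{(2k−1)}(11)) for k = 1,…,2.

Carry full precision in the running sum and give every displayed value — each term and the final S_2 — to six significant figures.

Integral: ∫_11^43 x^6 dx = 3.88284e+10.
Endpoint term: (f(11) + f(43))/2 = (1.77156e+06 + 6.32136e+09)/2 = 3.16157e+09.
Running total after boundary: 4.19900e+10.
k=1: B_{2}/(2)! × [f^{(1)}(43) − f^{(1)}(11)] = 1/12 × (8.82051e+08 − 966306) = 7.34237e+07.
Running total after k=1: 4.20634e+10.
k=2: B_{4}/(4)! × [f^{(3)}(43) − f^{(3)}(11)] = −1/720 × (9.54084e+06 − 159720) = -13029.3.

S_2 ≈ 4.20634e+10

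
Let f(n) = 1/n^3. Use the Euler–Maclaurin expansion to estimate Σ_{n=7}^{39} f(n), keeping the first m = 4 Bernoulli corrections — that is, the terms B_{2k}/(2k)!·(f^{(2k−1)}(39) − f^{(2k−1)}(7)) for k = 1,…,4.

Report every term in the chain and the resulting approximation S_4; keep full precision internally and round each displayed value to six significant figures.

S_4 ≈ 0.0114448

Integral: ∫_7^39 1/x^3 dx = 0.00987535.
Boundary: ½(f(7) + f(39)) = ½(0.00291545 + 1.68580e-05) = 0.00146615.
Integral + boundary = 0.0113415.
k=1: B_{2}/(2)! × [f^{(1)}(39) − f^{(1)}(7)] = 1/12 × (-1.29677e-06 − (-0.00124948)) = 0.000104015.
Running total after k=1: 0.0114455.
k=2: B_{4}/(4)! × [f^{(3)}(39) − f^{(3)}(7)] = −1/720 × (-1.70515e-08 − (-0.000509992)) = -7.08298e-07.
Running total after k=2: 0.0114448.
k=3: B_{6}/(6)! × [f^{(5)}(39) − f^{(5)}(7)] = 1/30240 × (-4.70851e-10 − (-0.000437136)) = 1.44555e-08.
Running total after k=3: 0.0114448.
k=4: B_{8}/(8)! × [f^{(7)}(39) − f^{(7)}(7)] = −1/1209600 × (-2.22888e-11 − (-0.000642322)) = -5.31020e-10.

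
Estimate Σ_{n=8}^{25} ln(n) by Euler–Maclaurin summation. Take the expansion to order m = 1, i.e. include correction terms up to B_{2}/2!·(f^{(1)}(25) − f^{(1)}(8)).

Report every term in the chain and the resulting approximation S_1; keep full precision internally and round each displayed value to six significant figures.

S_1 ≈ 49.4784

∫_8^25 ln(x) dx evaluates to 46.8364.
Endpoint term: (f(8) + f(25))/2 = (2.07944 + 3.21888)/2 = 2.64916.
Running total after boundary: 49.4855.
Order-1 term: 1/12 · (0.0400000 − 0.125000) = -0.00708333.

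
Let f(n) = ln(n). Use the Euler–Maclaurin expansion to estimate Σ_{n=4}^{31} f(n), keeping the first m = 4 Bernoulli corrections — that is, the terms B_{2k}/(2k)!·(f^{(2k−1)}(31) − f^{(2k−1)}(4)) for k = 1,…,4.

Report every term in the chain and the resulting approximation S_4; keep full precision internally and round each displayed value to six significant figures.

S_4 ≈ 76.3005

Integral: ∫_4^31 ln(x) dx = 73.9084.
Endpoint term: (f(4) + f(31))/2 = (1.38629 + 3.43399)/2 = 2.41014.
So far: 76.3186.
k=1: B_{2}/(2)! × [f^{(1)}(31) − f^{(1)}(4)] = 1/12 × (0.0322581 − 0.250000) = -0.0181452.
After k=1: 76.3004.
k=2: B_{4}/(4)! × [f^{(3)}(31) − f^{(3)}(4)] = −1/720 × (6.71344e-05 − 0.0312500) = 4.33095e-05.
After k=2: 76.3005.
k=3: B_{6}/(6)! × [f^{(5)}(31) − f^{(5)}(4)] = 1/30240 × (8.38306e-07 − 0.0234375) = -7.75022e-07.
After k=3: 76.3005.
k=4: B_{8}/(8)! × [f^{(7)}(31) − f^{(7)}(4)] = −1/1209600 × (2.61698e-08 − 0.0439453) = 3.63304e-08.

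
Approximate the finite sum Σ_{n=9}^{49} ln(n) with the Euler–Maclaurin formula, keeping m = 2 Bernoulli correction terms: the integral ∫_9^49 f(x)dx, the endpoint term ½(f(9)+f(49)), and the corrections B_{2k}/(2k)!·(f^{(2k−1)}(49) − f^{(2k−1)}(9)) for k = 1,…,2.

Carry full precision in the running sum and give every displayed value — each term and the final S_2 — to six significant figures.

∫_9^49 ln(x) dx evaluates to 130.924.
Endpoint term: (f(9) + f(49))/2 = (2.19722 + 3.89182)/2 = 3.04452.
Integral + boundary = 133.969.
Correction k=1: B_{2}/2! · (f^{(1)}(49) − f^{(1)}(9)) = 1/12 · (0.0204082 − 0.111111) = -0.00755858.
Running total after k=1: 133.961.
Correction k=2: B_{4}/4! · (f^{(3)}(49) − f^{(3)}(9)) = −1/720 · (1.69997e-05 − 0.00274348) = 3.78678e-06.

S_2 ≈ 133.961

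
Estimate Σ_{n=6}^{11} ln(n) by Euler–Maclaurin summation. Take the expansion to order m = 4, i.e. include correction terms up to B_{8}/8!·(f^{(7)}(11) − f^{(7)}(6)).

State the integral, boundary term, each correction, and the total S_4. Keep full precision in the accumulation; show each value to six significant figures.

S_4 ≈ 12.7148

Integral: ∫_6^11 ln(x) dx = 10.6263.
½[f(6) + f(11)] = ½[1.79176 + 2.39790] = 2.09483.
Running total after boundary: 12.7211.
Order-1 term: 1/12 · (0.0909091 − 0.166667) = -0.00631313.
Running total after k=1: 12.7148.
Order-2 term: −1/720 · (0.00150263 − 0.00925926) = 1.07731e-05.
Running total after k=2: 12.7148.
Order-3 term: 1/30240 · (0.000149021 − 0.00308642) = -9.71362e-08.
Running total after k=3: 12.7148.
Order-4 term: −1/1209600 · (3.69474e-05 − 0.00257202) = 2.09579e-09.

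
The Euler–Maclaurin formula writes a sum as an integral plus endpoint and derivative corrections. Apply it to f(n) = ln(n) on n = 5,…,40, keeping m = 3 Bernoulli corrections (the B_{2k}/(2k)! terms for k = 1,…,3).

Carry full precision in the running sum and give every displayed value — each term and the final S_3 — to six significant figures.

S_3 ≈ 107.143

∫_5^40 ln(x) dx evaluates to 104.508.
½[f(5) + f(40)] = ½[1.60944 + 3.68888] = 2.64916.
Integral + boundary = 107.157.
Order-1 term: 1/12 · (0.0250000 − 0.200000) = -0.0145833.
After k=1: 107.143.
Order-2 term: −1/720 · (3.12500e-05 − 0.0160000) = 2.21788e-05.
After k=2: 107.143.
Order-3 term: 1/30240 · (2.34375e-07 − 0.00768000) = -2.53961e-07.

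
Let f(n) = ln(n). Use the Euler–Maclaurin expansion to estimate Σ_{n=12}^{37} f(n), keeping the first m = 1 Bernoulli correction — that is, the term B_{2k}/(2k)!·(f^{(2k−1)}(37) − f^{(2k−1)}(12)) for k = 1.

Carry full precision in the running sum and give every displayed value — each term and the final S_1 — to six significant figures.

S_1 ≈ 81.8283

The integral term ∫_12^37 ln(x) dx = 78.7851.
½[f(12) + f(37)] = ½[2.48491 + 3.61092] = 3.04791.
Running total after boundary: 81.8330.
Order-1 term: 1/12 · (0.0270270 − 0.0833333) = -0.00469219.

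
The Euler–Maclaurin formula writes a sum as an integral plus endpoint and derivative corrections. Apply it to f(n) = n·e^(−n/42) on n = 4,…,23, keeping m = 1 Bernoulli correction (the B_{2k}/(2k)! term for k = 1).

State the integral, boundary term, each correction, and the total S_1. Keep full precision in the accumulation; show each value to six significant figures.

S_1 ≈ 186.085

Integral: ∫_4^23 x·e^(−x/42) dx = 177.663.
½[f(4) + f(23)] = ½[3.63663 + 13.3015] = 8.46905.
Integral + boundary = 186.132.
Order-1 term: 1/12 · (0.261623 − 0.822570) = -0.0467456.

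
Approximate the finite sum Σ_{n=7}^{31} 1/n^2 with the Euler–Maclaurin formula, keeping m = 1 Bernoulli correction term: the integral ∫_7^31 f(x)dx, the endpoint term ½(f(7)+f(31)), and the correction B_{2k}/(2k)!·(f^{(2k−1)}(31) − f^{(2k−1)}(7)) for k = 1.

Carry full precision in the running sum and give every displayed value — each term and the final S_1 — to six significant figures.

S_1 ≈ 0.121804

∫_7^31 1/x^2 dx evaluates to 0.110599.
Boundary: ½(f(7) + f(31)) = ½(0.0204082 + 0.00104058) = 0.0107244.
So far: 0.121323.
Correction k=1: B_{2}/2! · (f^{(1)}(31) − f^{(1)}(7)) = 1/12 · (-6.71344e-05 − (-0.00583090)) = 0.000480314.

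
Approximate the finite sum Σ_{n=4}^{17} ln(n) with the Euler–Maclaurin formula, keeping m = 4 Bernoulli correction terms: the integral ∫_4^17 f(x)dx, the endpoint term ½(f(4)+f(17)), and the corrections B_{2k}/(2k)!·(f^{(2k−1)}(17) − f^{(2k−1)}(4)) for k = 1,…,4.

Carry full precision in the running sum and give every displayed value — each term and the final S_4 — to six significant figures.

S_4 ≈ 31.7133

∫_4^17 ln(x) dx evaluates to 29.6194.
½[f(4) + f(17)] = ½[1.38629 + 2.83321] = 2.10975.
Integral + boundary = 31.7292.
Order-1 term: 1/12 · (0.0588235 − 0.250000) = -0.0159314.
After k=1: 31.7133.
Order-2 term: −1/720 · (0.000407083 − 0.0312500) = 4.28374e-05.
After k=2: 31.7133.
Order-3 term: 1/30240 · (1.69031e-05 − 0.0234375) = -7.74491e-07.
After k=3: 31.7133.
Order-4 term: −1/1209600 · (1.75465e-06 − 0.0439453) = 3.63290e-08.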